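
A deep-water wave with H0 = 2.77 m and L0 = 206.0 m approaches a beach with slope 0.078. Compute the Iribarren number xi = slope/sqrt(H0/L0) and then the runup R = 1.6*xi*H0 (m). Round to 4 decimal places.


xi = slope / sqrt(H0/L0)
H0/L0 = 2.77/206.0 = 0.013447
sqrt(0.013447) = 0.115959
xi = 0.078 / 0.115959 = 0.672649
R = 1.6 * xi * H0 = 1.6 * 0.672649 * 2.77
R = 2.9812 m

2.9812


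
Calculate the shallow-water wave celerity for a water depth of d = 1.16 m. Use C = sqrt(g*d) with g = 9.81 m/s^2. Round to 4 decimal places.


Using the shallow-water approximation:
C = sqrt(g * d) = sqrt(9.81 * 1.16)
C = sqrt(11.3796)
C = 3.3734 m/s

3.3734


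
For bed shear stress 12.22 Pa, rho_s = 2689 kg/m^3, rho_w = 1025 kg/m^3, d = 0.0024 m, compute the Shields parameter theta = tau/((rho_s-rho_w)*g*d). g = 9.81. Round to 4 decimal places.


theta = tau / ((rho_s - rho_w) * g * d)
rho_s - rho_w = 2689 - 1025 = 1664
Denominator = 1664 * 9.81 * 0.0024 = 39.177216
theta = 12.22 / 39.177216
theta = 0.3119

0.3119


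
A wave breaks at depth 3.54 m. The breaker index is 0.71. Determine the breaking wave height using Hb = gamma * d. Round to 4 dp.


Hb = gamma * d
Hb = 0.71 * 3.54
Hb = 2.5134 m

2.5134


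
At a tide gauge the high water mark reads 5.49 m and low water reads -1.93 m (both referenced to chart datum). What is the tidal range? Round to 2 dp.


Tidal range = High water - Low water
Tidal range = 5.49 - (-1.93)
Tidal range = 7.42 m

7.42


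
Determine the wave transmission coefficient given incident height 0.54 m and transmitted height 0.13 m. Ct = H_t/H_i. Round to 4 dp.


Ct = H_t / H_i
Ct = 0.13 / 0.54
Ct = 0.2407

0.2407


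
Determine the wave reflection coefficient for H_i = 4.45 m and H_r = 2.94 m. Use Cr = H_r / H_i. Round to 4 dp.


Cr = H_r / H_i
Cr = 2.94 / 4.45
Cr = 0.6607

0.6607


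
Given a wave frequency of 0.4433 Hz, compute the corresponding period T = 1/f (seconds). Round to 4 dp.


T = 1 / f
T = 1 / 0.4433
T = 2.2558 s

2.2558


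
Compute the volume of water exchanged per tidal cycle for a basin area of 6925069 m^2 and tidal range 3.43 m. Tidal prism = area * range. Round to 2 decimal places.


Tidal prism = Area * Tidal range
P = 6925069 * 3.43
P = 23752986.67 m^3

23752986.67


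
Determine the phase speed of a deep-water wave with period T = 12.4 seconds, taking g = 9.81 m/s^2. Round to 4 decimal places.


We use the deep-water celerity formula:
C = g * T / (2 * pi)
C = 9.81 * 12.4 / (2 * 3.14159...)
C = 121.644000 / 6.283185
C = 19.3602 m/s

19.3602


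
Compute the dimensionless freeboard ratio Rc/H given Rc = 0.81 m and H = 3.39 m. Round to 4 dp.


Relative freeboard = Rc / H
= 0.81 / 3.39
= 0.2389

0.2389


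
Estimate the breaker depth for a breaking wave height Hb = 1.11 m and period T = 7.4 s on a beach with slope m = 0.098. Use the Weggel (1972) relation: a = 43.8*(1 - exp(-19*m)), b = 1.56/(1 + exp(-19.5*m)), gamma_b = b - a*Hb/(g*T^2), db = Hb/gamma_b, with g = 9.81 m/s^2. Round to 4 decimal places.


a = 43.8 * (1 - exp(-19 * m))
exp(-19 * 0.098) = exp(-1.8620) = 0.155362
a = 43.8 * (1 - 0.155362) = 36.995162
b = 1.56 / (1 + exp(-19.5 * m))
exp(-19.5 * 0.098) = exp(-1.9110) = 0.147932
b = 1.56 / (1 + 0.147932) = 1.358965
Hb / (g * T^2) = 1.11 / (9.81 * 7.4^2) = 1.11 / 537.1956 = 0.00206629
gamma_b = b - a * Hb/(g*T^2) = 1.358965 - 36.995162 * 0.00206629 = 1.282522
db = Hb / gamma_b = 1.11 / 1.282522
db = 0.8655 m

0.8655


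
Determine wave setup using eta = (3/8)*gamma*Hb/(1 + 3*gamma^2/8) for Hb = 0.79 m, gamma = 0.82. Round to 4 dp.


eta = (3/8) * gamma * Hb / (1 + 3*gamma^2/8)
Numerator = (3/8) * 0.82 * 0.79 = 0.242925
Denominator = 1 + 3*0.82^2/8 = 1 + 0.252150 = 1.252150
eta = 0.242925 / 1.252150
eta = 0.1940 m

0.1940


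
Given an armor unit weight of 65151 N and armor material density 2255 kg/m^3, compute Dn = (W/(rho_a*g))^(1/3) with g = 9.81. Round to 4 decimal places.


V = W / (rho_a * g)
V = 65151 / (2255 * 9.81)
V = 65151 / 22121.55
V = 2.945137 m^3
Dn = V^(1/3) = 2.945137^(1/3)
Dn = 1.4334 m

1.4334


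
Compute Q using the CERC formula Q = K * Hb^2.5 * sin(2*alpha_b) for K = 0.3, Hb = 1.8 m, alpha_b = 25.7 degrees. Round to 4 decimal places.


Q = K * Hb^2.5 * sin(2 * alpha_b)
Hb^2.5 = 1.8^2.5 = 4.346916
sin(2 * 25.7) = sin(51.4) = 0.781520
Q = 0.3 * 4.346916 * 0.781520
Q = 1.0192 m^3/s

1.0192


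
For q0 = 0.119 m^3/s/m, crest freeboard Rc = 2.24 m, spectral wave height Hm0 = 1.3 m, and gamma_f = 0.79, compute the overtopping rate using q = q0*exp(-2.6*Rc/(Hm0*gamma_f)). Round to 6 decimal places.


q = q0 * exp(-2.6 * Rc / (Hm0 * gamma_f))
Exponent = -2.6 * 2.24 / (1.3 * 0.79)
= -2.6 * 2.24 / 1.0270
= -5.670886
exp(-5.670886) = 0.003445
q = 0.119 * 0.003445
q = 0.000410 m^3/s/m

0.000410


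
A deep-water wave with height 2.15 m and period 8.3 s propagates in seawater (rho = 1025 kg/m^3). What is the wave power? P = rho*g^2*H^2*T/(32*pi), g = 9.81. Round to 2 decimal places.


P = rho * g^2 * H^2 * T / (32 * pi)
P = 1025 * 9.81^2 * 2.15^2 * 8.3 / (32 * pi)
P = 1025 * 96.2361 * 4.6225 * 8.3 / 100.53096
P = 37645.84 W/m

37645.84


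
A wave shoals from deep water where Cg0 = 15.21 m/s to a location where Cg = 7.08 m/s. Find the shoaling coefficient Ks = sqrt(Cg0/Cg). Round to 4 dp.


Ks = sqrt(Cg0 / Cg)
Ks = sqrt(15.21 / 7.08)
Ks = sqrt(2.1483)
Ks = 1.4657

1.4657


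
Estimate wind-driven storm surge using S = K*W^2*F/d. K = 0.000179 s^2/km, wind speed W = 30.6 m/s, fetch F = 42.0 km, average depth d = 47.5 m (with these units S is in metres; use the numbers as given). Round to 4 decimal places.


S = K * W^2 * F / d
W^2 = 30.6^2 = 936.36
S = 0.000179 * 936.36 * 42.0 / 47.5
Numerator = 0.000179 * 936.36 * 42.0 = 7.039554
S = 7.039554 / 47.5 = 0.1482 m

0.1482


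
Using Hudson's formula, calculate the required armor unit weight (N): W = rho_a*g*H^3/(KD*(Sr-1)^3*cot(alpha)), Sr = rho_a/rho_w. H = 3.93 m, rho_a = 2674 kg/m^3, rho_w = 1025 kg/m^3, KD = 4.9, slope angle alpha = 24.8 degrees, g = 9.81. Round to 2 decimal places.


Sr = rho_a / rho_w = 2674 / 1025 = 2.608780
(Sr - 1) = 1.608780
(Sr - 1)^3 = 4.163805
cot(24.8) = 1 / tan(24.8) = 1 / 0.462065 = 2.164198
Numerator = 2674 * 9.81 * 3.93^3 = 1592238.2821
Denominator = 4.9 * 4.163805 * 2.164198 = 44.155367
W = 1592238.2821 / 44.155367
W = 36059.90 N

36059.90


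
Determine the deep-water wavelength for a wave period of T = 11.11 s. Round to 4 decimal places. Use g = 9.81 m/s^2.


L0 = g * T^2 / (2 * pi)
L0 = 9.81 * 11.11^2 / (2 * pi)
L0 = 9.81 * 123.4321 / 6.28319
L0 = 1210.8689 / 6.28319
L0 = 192.7158 m

192.7158


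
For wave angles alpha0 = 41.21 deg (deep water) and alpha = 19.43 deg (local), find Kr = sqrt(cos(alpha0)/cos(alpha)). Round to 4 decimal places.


Kr = sqrt(cos(alpha0) / cos(alpha))
cos(41.21) = 0.752300
cos(19.43) = 0.943049
Kr = sqrt(0.752300 / 0.943049)
Kr = sqrt(0.797732)
Kr = 0.8932

0.8932


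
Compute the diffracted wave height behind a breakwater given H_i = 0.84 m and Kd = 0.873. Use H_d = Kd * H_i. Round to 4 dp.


H_d = Kd * H_i
H_d = 0.873 * 0.84
H_d = 0.7333 m

0.7333


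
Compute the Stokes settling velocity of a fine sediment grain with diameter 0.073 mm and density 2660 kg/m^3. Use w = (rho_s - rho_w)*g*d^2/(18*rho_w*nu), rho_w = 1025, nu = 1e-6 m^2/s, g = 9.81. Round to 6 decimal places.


w = (rho_s - rho_w) * g * d^2 / (18 * rho_w * nu)
d = 0.073 mm = 0.000073 m
rho_s - rho_w = 2660 - 1025 = 1635
Numerator = 1635 * 9.81 * (0.000073)^2 = 0.000085473696
Denominator = 18 * 1025 * 1e-6 = 0.018450
w = 0.004633 m/s

0.004633


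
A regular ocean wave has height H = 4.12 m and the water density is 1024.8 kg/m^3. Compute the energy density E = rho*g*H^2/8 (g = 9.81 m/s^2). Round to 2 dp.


E = (1/8) * rho * g * H^2
E = (1/8) * 1024.8 * 9.81 * 4.12^2
E = 0.125 * 1024.8 * 9.81 * 16.9744
E = 21331.07 J/m^2

21331.07


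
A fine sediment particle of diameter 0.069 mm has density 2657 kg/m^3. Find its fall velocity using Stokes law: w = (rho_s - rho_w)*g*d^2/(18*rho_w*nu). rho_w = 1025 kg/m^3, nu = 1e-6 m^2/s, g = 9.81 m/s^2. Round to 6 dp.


w = (rho_s - rho_w) * g * d^2 / (18 * rho_w * nu)
d = 0.069 mm = 0.000069 m
rho_s - rho_w = 2657 - 1025 = 1632
Numerator = 1632 * 9.81 * (0.000069)^2 = 0.000076223229
Denominator = 18 * 1025 * 1e-6 = 0.018450
w = 0.004131 m/s

0.004131


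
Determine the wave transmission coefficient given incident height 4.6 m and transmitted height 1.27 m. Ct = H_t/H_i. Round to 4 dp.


Ct = H_t / H_i
Ct = 1.27 / 4.6
Ct = 0.2761

0.2761


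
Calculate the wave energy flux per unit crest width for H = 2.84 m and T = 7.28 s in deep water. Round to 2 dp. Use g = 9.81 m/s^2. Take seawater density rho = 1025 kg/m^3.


P = rho * g^2 * H^2 * T / (32 * pi)
P = 1025 * 9.81^2 * 2.84^2 * 7.28 / (32 * pi)
P = 1025 * 96.2361 * 8.0656 * 7.28 / 100.53096
P = 57614.27 W/m

57614.27


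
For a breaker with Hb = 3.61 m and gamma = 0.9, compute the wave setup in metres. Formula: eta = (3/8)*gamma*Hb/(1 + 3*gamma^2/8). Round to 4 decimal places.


eta = (3/8) * gamma * Hb / (1 + 3*gamma^2/8)
Numerator = (3/8) * 0.9 * 3.61 = 1.218375
Denominator = 1 + 3*0.9^2/8 = 1 + 0.303750 = 1.303750
eta = 1.218375 / 1.303750
eta = 0.9345 m

0.9345


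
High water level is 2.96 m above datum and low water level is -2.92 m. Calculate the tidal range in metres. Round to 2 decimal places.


Tidal range = High water - Low water
Tidal range = 2.96 - (-2.92)
Tidal range = 5.88 m

5.88


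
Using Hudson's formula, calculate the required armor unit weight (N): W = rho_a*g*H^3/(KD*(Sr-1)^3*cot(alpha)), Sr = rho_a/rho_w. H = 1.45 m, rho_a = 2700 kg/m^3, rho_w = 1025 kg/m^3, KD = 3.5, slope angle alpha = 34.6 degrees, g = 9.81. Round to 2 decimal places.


Sr = rho_a / rho_w = 2700 / 1025 = 2.634146
(Sr - 1) = 1.634146
(Sr - 1)^3 = 4.363880
cot(34.6) = 1 / tan(34.6) = 1 / 0.689854 = 1.449583
Numerator = 2700 * 9.81 * 1.45^3 = 80748.9304
Denominator = 3.5 * 4.363880 * 1.449583 = 22.140317
W = 80748.9304 / 22.140317
W = 3647.14 N

3647.14


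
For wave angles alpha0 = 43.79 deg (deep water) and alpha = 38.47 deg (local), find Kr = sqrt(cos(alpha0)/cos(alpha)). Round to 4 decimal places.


Kr = sqrt(cos(alpha0) / cos(alpha))
cos(43.79) = 0.721881
cos(38.47) = 0.782934
Kr = sqrt(0.721881 / 0.782934)
Kr = sqrt(0.922020)
Kr = 0.9602

0.9602


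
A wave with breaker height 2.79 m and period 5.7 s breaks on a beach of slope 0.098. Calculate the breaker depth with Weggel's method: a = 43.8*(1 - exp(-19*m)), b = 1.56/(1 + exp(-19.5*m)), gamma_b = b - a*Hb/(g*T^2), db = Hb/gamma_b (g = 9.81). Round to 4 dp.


a = 43.8 * (1 - exp(-19 * m))
exp(-19 * 0.098) = exp(-1.8620) = 0.155362
a = 43.8 * (1 - 0.155362) = 36.995162
b = 1.56 / (1 + exp(-19.5 * m))
exp(-19.5 * 0.098) = exp(-1.9110) = 0.147932
b = 1.56 / (1 + 0.147932) = 1.358965
Hb / (g * T^2) = 2.79 / (9.81 * 5.7^2) = 2.79 / 318.7269 = 0.00875358
gamma_b = b - a * Hb/(g*T^2) = 1.358965 - 36.995162 * 0.00875358 = 1.035125
db = Hb / gamma_b = 2.79 / 1.035125
db = 2.6953 m

2.6953


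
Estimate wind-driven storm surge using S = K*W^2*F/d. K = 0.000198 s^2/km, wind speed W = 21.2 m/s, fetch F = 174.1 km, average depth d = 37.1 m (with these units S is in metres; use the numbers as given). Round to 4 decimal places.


S = K * W^2 * F / d
W^2 = 21.2^2 = 449.44
S = 0.000198 * 449.44 * 174.1 / 37.1
Numerator = 0.000198 * 449.44 * 174.1 = 15.493006
S = 15.493006 / 37.1 = 0.4176 m

0.4176


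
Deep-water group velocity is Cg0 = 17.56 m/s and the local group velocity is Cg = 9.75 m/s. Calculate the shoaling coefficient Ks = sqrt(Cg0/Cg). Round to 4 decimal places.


Ks = sqrt(Cg0 / Cg)
Ks = sqrt(17.56 / 9.75)
Ks = sqrt(1.8010)
Ks = 1.3420

1.3420


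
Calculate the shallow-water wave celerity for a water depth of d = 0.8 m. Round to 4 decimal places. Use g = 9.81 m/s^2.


Using the shallow-water approximation:
C = sqrt(g * d) = sqrt(9.81 * 0.8)
C = sqrt(7.8480)
C = 2.8014 m/s

2.8014


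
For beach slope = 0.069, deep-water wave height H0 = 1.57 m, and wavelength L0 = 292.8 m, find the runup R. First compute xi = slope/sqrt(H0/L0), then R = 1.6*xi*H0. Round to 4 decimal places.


xi = slope / sqrt(H0/L0)
H0/L0 = 1.57/292.8 = 0.005362
sqrt(0.005362) = 0.073226
xi = 0.069 / 0.073226 = 0.942290
R = 1.6 * xi * H0 = 1.6 * 0.942290 * 1.57
R = 2.3670 m

2.3670


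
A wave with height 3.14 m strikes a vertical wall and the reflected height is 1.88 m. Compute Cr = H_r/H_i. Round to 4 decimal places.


Cr = H_r / H_i
Cr = 1.88 / 3.14
Cr = 0.5987

0.5987


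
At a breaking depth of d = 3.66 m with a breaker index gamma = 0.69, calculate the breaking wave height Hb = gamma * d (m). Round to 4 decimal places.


Hb = gamma * d
Hb = 0.69 * 3.66
Hb = 2.5254 m

2.5254


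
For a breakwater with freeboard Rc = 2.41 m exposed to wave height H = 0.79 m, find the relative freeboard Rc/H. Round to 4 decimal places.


Relative freeboard = Rc / H
= 2.41 / 0.79
= 3.0506

3.0506


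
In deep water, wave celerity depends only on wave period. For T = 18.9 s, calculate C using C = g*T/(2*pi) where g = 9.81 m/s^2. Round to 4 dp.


We use the deep-water celerity formula:
C = g * T / (2 * pi)
C = 9.81 * 18.9 / (2 * 3.14159...)
C = 185.409000 / 6.283185
C = 29.5088 m/s

29.5088


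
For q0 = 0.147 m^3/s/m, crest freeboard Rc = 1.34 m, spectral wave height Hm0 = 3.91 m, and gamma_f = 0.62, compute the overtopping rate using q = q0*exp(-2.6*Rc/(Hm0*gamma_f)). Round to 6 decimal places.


q = q0 * exp(-2.6 * Rc / (Hm0 * gamma_f))
Exponent = -2.6 * 1.34 / (3.91 * 0.62)
= -2.6 * 1.34 / 2.4242
= -1.437175
exp(-1.437175) = 0.237598
q = 0.147 * 0.237598
q = 0.034927 m^3/s/m

0.034927


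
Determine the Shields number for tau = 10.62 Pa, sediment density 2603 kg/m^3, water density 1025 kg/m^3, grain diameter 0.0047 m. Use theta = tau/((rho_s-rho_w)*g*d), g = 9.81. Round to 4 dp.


theta = tau / ((rho_s - rho_w) * g * d)
rho_s - rho_w = 2603 - 1025 = 1578
Denominator = 1578 * 9.81 * 0.0047 = 72.756846
theta = 10.62 / 72.756846
theta = 0.1460

0.1460


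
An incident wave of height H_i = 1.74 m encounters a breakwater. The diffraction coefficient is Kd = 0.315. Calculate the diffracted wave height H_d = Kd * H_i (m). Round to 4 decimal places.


H_d = Kd * H_i
H_d = 0.315 * 1.74
H_d = 0.5481 m

0.5481


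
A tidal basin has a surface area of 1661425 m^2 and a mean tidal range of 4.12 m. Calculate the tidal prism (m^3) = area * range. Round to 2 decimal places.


Tidal prism = Area * Tidal range
P = 1661425 * 4.12
P = 6845071.00 m^3

6845071.00


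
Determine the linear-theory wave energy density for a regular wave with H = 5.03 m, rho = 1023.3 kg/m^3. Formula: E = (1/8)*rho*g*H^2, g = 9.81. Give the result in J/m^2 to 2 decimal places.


E = (1/8) * rho * g * H^2
E = (1/8) * 1023.3 * 9.81 * 5.03^2
E = 0.125 * 1023.3 * 9.81 * 25.3009
E = 31748.12 J/m^2

31748.12


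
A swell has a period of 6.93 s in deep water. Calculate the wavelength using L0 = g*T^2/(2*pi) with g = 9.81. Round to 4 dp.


L0 = g * T^2 / (2 * pi)
L0 = 9.81 * 6.93^2 / (2 * pi)
L0 = 9.81 * 48.0249 / 6.28319
L0 = 471.1243 / 6.28319
L0 = 74.9818 m

74.9818


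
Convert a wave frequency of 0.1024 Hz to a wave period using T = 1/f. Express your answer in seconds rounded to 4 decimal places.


T = 1 / f
T = 1 / 0.1024
T = 9.7656 s

9.7656


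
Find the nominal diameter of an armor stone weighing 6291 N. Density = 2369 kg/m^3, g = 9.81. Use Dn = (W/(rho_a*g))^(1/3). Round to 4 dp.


V = W / (rho_a * g)
V = 6291 / (2369 * 9.81)
V = 6291 / 23239.89
V = 0.270698 m^3
Dn = V^(1/3) = 0.270698^(1/3)
Dn = 0.6469 m

0.6469


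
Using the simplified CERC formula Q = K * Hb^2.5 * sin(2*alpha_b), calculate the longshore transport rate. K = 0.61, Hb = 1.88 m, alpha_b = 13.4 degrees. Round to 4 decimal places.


Q = K * Hb^2.5 * sin(2 * alpha_b)
Hb^2.5 = 1.88^2.5 = 4.846125
sin(2 * 13.4) = sin(26.8) = 0.450878
Q = 0.61 * 4.846125 * 0.450878
Q = 1.3329 m^3/s

1.3329


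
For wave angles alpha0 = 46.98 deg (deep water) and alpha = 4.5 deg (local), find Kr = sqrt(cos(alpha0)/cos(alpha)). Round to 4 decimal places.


Kr = sqrt(cos(alpha0) / cos(alpha))
cos(46.98) = 0.682254
cos(4.5) = 0.996917
Kr = sqrt(0.682254 / 0.996917)
Kr = sqrt(0.684363)
Kr = 0.8273

0.8273


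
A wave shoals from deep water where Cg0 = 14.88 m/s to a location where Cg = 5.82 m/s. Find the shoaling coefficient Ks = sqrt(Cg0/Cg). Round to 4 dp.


Ks = sqrt(Cg0 / Cg)
Ks = sqrt(14.88 / 5.82)
Ks = sqrt(2.5567)
Ks = 1.5990

1.5990


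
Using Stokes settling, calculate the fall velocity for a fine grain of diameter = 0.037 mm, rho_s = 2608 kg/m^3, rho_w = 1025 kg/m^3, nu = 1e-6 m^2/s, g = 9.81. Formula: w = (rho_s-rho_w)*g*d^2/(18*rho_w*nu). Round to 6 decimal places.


w = (rho_s - rho_w) * g * d^2 / (18 * rho_w * nu)
d = 0.037 mm = 0.000037 m
rho_s - rho_w = 2608 - 1025 = 1583
Numerator = 1583 * 9.81 * (0.000037)^2 = 0.000021259516
Denominator = 18 * 1025 * 1e-6 = 0.018450
w = 0.001152 m/s

0.001152


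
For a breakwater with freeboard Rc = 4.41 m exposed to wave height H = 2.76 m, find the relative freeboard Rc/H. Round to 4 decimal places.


Relative freeboard = Rc / H
= 4.41 / 2.76
= 1.5978

1.5978


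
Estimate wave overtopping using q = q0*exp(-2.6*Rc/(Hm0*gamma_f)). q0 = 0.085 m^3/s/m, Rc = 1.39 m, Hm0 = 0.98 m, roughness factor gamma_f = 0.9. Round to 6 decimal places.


q = q0 * exp(-2.6 * Rc / (Hm0 * gamma_f))
Exponent = -2.6 * 1.39 / (0.98 * 0.9)
= -2.6 * 1.39 / 0.8820
= -4.097506
exp(-4.097506) = 0.016614
q = 0.085 * 0.016614
q = 0.001412 m^3/s/m

0.001412


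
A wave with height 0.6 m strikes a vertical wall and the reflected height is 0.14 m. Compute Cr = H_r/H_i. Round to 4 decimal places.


Cr = H_r / H_i
Cr = 0.14 / 0.6
Cr = 0.2333

0.2333


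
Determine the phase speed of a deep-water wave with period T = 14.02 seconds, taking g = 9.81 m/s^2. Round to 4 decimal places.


We use the deep-water celerity formula:
C = g * T / (2 * pi)
C = 9.81 * 14.02 / (2 * 3.14159...)
C = 137.536200 / 6.283185
C = 21.8896 m/s

21.8896


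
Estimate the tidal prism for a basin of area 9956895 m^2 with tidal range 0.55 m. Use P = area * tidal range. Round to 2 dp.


Tidal prism = Area * Tidal range
P = 9956895 * 0.55
P = 5476292.25 m^3

5476292.25


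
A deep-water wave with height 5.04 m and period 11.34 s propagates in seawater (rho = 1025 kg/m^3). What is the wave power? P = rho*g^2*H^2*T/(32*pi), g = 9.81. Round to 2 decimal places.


P = rho * g^2 * H^2 * T / (32 * pi)
P = 1025 * 9.81^2 * 5.04^2 * 11.34 / (32 * pi)
P = 1025 * 96.2361 * 25.4016 * 11.34 / 100.53096
P = 282641.65 W/m

282641.65


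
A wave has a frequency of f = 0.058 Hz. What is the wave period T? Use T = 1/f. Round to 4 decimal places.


T = 1 / f
T = 1 / 0.058
T = 17.2414 s

17.2414


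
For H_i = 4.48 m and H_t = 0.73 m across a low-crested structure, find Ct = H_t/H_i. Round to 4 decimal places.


Ct = H_t / H_i
Ct = 0.73 / 4.48
Ct = 0.1629

0.1629


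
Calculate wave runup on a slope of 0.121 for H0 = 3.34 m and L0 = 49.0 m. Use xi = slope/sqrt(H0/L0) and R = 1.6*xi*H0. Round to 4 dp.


xi = slope / sqrt(H0/L0)
H0/L0 = 3.34/49.0 = 0.068163
sqrt(0.068163) = 0.261081
xi = 0.121 / 0.261081 = 0.463458
R = 1.6 * xi * H0 = 1.6 * 0.463458 * 3.34
R = 2.4767 m

2.4767


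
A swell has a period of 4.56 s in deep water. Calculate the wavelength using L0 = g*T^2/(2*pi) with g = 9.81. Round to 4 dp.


L0 = g * T^2 / (2 * pi)
L0 = 9.81 * 4.56^2 / (2 * pi)
L0 = 9.81 * 20.7936 / 6.28319
L0 = 203.9852 / 6.28319
L0 = 32.4653 m

32.4653


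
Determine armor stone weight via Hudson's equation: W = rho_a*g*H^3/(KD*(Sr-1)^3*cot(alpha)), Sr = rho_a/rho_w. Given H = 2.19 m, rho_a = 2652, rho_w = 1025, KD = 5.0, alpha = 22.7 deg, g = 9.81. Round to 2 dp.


Sr = rho_a / rho_w = 2652 / 1025 = 2.587317
(Sr - 1) = 1.587317
(Sr - 1)^3 = 3.999365
cot(22.7) = 1 / tan(22.7) = 1 / 0.418309 = 2.390577
Numerator = 2652 * 9.81 * 2.19^3 = 273259.2498
Denominator = 5.0 * 3.999365 * 2.390577 = 47.803951
W = 273259.2498 / 47.803951
W = 5716.25 N

5716.25


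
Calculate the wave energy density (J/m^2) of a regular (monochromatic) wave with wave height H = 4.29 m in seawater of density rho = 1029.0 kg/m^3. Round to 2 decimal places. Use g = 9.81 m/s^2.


E = (1/8) * rho * g * H^2
E = (1/8) * 1029.0 * 9.81 * 4.29^2
E = 0.125 * 1029.0 * 9.81 * 18.4041
E = 23222.50 J/m^2

23222.50


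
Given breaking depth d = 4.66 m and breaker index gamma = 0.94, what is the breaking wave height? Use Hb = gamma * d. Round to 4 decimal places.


Hb = gamma * d
Hb = 0.94 * 4.66
Hb = 4.3804 m

4.3804


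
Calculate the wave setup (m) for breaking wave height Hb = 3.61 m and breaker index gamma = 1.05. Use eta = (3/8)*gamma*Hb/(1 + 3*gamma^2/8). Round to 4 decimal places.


eta = (3/8) * gamma * Hb / (1 + 3*gamma^2/8)
Numerator = (3/8) * 1.05 * 3.61 = 1.421438
Denominator = 1 + 3*1.05^2/8 = 1 + 0.413438 = 1.413438
eta = 1.421438 / 1.413438
eta = 1.0057 m

1.0057


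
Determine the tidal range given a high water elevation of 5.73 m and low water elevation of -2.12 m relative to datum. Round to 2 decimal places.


Tidal range = High water - Low water
Tidal range = 5.73 - (-2.12)
Tidal range = 7.85 m

7.85


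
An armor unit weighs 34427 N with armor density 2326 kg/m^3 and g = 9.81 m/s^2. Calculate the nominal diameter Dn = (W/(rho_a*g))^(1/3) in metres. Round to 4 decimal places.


V = W / (rho_a * g)
V = 34427 / (2326 * 9.81)
V = 34427 / 22818.06
V = 1.508761 m^3
Dn = V^(1/3) = 1.508761^(1/3)
Dn = 1.1469 m

1.1469


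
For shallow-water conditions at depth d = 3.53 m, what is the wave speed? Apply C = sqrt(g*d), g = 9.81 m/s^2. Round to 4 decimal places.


Using the shallow-water approximation:
C = sqrt(g * d) = sqrt(9.81 * 3.53)
C = sqrt(34.6293)
C = 5.8847 m/s

5.8847


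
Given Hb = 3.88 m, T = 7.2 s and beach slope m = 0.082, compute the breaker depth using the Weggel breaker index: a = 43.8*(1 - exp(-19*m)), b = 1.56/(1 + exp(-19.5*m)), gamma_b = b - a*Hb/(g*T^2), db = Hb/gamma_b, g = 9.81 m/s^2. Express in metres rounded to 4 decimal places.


a = 43.8 * (1 - exp(-19 * m))
exp(-19 * 0.082) = exp(-1.5580) = 0.210557
a = 43.8 * (1 - 0.210557) = 34.577614
b = 1.56 / (1 + exp(-19.5 * m))
exp(-19.5 * 0.082) = exp(-1.5990) = 0.202099
b = 1.56 / (1 + 0.202099) = 1.297731
Hb / (g * T^2) = 3.88 / (9.81 * 7.2^2) = 3.88 / 508.5504 = 0.00762953
gamma_b = b - a * Hb/(g*T^2) = 1.297731 - 34.577614 * 0.00762953 = 1.033920
db = Hb / gamma_b = 3.88 / 1.033920
db = 3.7527 m

3.7527


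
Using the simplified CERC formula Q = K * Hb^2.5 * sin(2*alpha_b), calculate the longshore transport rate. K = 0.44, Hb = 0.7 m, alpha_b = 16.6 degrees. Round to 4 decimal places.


Q = K * Hb^2.5 * sin(2 * alpha_b)
Hb^2.5 = 0.7^2.5 = 0.409963
sin(2 * 16.6) = sin(33.2) = 0.547563
Q = 0.44 * 0.409963 * 0.547563
Q = 0.0988 m^3/s

0.0988


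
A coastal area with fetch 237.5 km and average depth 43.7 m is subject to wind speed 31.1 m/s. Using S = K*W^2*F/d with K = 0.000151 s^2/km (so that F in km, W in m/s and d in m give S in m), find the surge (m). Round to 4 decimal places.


S = K * W^2 * F / d
W^2 = 31.1^2 = 967.21
S = 0.000151 * 967.21 * 237.5 / 43.7
Numerator = 0.000151 * 967.21 * 237.5 = 34.686569
S = 34.686569 / 43.7 = 0.7937 m

0.7937


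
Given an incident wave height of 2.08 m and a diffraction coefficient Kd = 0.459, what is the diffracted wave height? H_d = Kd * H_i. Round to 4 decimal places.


H_d = Kd * H_i
H_d = 0.459 * 2.08
H_d = 0.9547 m

0.9547


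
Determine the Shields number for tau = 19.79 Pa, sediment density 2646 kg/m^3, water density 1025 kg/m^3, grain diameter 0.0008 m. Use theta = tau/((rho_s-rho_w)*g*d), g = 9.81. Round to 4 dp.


theta = tau / ((rho_s - rho_w) * g * d)
rho_s - rho_w = 2646 - 1025 = 1621
Denominator = 1621 * 9.81 * 0.0008 = 12.721608
theta = 19.79 / 12.721608
theta = 1.5556

1.5556


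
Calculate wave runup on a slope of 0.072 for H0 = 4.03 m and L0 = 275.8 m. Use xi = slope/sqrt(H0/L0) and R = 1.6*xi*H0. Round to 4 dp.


xi = slope / sqrt(H0/L0)
H0/L0 = 4.03/275.8 = 0.014612
sqrt(0.014612) = 0.120880
xi = 0.072 / 0.120880 = 0.595631
R = 1.6 * xi * H0 = 1.6 * 0.595631 * 4.03
R = 3.8406 m

3.8406


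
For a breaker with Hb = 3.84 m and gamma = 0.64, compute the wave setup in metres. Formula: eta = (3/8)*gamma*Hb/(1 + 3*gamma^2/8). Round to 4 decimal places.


eta = (3/8) * gamma * Hb / (1 + 3*gamma^2/8)
Numerator = (3/8) * 0.64 * 3.84 = 0.921600
Denominator = 1 + 3*0.64^2/8 = 1 + 0.153600 = 1.153600
eta = 0.921600 / 1.153600
eta = 0.7989 m

0.7989


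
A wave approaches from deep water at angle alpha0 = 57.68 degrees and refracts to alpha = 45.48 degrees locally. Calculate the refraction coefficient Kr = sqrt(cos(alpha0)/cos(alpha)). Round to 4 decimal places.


Kr = sqrt(cos(alpha0) / cos(alpha))
cos(57.68) = 0.534647
cos(45.48) = 0.701158
Kr = sqrt(0.534647 / 0.701158)
Kr = sqrt(0.762520)
Kr = 0.8732

0.8732


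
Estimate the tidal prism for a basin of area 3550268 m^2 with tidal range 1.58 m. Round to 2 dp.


Tidal prism = Area * Tidal range
P = 3550268 * 1.58
P = 5609423.44 m^3

5609423.44


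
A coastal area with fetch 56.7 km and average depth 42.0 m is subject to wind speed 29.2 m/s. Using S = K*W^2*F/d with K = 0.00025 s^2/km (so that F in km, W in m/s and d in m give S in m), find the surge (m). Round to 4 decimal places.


S = K * W^2 * F / d
W^2 = 29.2^2 = 852.64
S = 0.00025 * 852.64 * 56.7 / 42.0
Numerator = 0.00025 * 852.64 * 56.7 = 12.086172
S = 12.086172 / 42.0 = 0.2878 m

0.2878


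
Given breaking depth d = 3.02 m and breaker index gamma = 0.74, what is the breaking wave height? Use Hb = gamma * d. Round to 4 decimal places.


Hb = gamma * d
Hb = 0.74 * 3.02
Hb = 2.2348 m

2.2348


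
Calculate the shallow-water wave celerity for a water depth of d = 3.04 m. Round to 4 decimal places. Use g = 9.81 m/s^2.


Using the shallow-water approximation:
C = sqrt(g * d) = sqrt(9.81 * 3.04)
C = sqrt(29.8224)
C = 5.4610 m/s

5.4610


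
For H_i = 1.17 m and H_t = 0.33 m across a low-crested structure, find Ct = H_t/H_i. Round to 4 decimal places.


Ct = H_t / H_i
Ct = 0.33 / 1.17
Ct = 0.2821

0.2821


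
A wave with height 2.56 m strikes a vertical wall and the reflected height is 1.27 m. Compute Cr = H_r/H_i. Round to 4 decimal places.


Cr = H_r / H_i
Cr = 1.27 / 2.56
Cr = 0.4961

0.4961


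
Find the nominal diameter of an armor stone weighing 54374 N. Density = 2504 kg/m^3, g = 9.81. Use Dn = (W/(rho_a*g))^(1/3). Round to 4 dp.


V = W / (rho_a * g)
V = 54374 / (2504 * 9.81)
V = 54374 / 24564.24
V = 2.213543 m^3
Dn = V^(1/3) = 2.213543^(1/3)
Dn = 1.3033 m

1.3033


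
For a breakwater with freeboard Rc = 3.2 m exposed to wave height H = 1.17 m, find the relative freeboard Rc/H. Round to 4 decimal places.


Relative freeboard = Rc / H
= 3.2 / 1.17
= 2.7350

2.7350


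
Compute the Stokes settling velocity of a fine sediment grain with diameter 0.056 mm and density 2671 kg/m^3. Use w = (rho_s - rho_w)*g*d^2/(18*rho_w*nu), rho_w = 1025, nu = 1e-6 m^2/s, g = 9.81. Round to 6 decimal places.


w = (rho_s - rho_w) * g * d^2 / (18 * rho_w * nu)
d = 0.056 mm = 0.000056 m
rho_s - rho_w = 2671 - 1025 = 1646
Numerator = 1646 * 9.81 * (0.000056)^2 = 0.000050637807
Denominator = 18 * 1025 * 1e-6 = 0.018450
w = 0.002745 m/s

0.002745


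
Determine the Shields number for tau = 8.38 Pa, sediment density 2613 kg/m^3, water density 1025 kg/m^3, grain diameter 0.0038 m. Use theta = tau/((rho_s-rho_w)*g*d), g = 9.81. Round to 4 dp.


theta = tau / ((rho_s - rho_w) * g * d)
rho_s - rho_w = 2613 - 1025 = 1588
Denominator = 1588 * 9.81 * 0.0038 = 59.197464
theta = 8.38 / 59.197464
theta = 0.1416

0.1416


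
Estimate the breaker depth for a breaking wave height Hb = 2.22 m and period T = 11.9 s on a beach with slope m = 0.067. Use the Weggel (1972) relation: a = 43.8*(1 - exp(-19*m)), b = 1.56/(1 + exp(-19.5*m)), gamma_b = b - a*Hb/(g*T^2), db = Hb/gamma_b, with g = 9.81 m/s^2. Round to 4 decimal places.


a = 43.8 * (1 - exp(-19 * m))
exp(-19 * 0.067) = exp(-1.2730) = 0.279990
a = 43.8 * (1 - 0.279990) = 31.536421
b = 1.56 / (1 + exp(-19.5 * m))
exp(-19.5 * 0.067) = exp(-1.3065) = 0.270766
b = 1.56 / (1 + 0.270766) = 1.227606
Hb / (g * T^2) = 2.22 / (9.81 * 11.9^2) = 2.22 / 1389.1941 = 0.00159805
gamma_b = b - a * Hb/(g*T^2) = 1.227606 - 31.536421 * 0.00159805 = 1.177209
db = Hb / gamma_b = 2.22 / 1.177209
db = 1.8858 m

1.8858


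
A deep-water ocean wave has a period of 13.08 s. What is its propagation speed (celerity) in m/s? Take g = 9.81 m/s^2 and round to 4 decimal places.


We use the deep-water celerity formula:
C = g * T / (2 * pi)
C = 9.81 * 13.08 / (2 * 3.14159...)
C = 128.314800 / 6.283185
C = 20.4219 m/s

20.4219


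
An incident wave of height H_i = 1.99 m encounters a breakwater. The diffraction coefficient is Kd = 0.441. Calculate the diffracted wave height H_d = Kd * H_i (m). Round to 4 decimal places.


H_d = Kd * H_i
H_d = 0.441 * 1.99
H_d = 0.8776 m

0.8776


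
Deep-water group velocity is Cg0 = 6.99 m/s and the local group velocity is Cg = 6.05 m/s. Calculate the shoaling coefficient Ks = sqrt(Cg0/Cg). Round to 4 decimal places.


Ks = sqrt(Cg0 / Cg)
Ks = sqrt(6.99 / 6.05)
Ks = sqrt(1.1554)
Ks = 1.0749

1.0749


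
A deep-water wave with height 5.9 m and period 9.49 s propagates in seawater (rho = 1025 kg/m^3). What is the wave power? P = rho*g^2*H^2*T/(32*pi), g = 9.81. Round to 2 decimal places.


P = rho * g^2 * H^2 * T / (32 * pi)
P = 1025 * 9.81^2 * 5.9^2 * 9.49 / (32 * pi)
P = 1025 * 96.2361 * 34.8100 * 9.49 / 100.53096
P = 324139.73 W/m

324139.73


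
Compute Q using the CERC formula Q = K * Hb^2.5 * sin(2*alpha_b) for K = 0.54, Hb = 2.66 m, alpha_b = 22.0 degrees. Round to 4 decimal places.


Q = K * Hb^2.5 * sin(2 * alpha_b)
Hb^2.5 = 2.66^2.5 = 11.539954
sin(2 * 22.0) = sin(44.0) = 0.694658
Q = 0.54 * 11.539954 * 0.694658
Q = 4.3288 m^3/s

4.3288


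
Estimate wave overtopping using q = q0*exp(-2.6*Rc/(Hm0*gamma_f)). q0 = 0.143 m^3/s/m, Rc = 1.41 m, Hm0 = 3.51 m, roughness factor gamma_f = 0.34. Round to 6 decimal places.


q = q0 * exp(-2.6 * Rc / (Hm0 * gamma_f))
Exponent = -2.6 * 1.41 / (3.51 * 0.34)
= -2.6 * 1.41 / 1.1934
= -3.071895
exp(-3.071895) = 0.046333
q = 0.143 * 0.046333
q = 0.006626 m^3/s/m

0.006626


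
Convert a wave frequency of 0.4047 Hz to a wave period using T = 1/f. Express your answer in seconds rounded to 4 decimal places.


T = 1 / f
T = 1 / 0.4047
T = 2.4710 s

2.4710


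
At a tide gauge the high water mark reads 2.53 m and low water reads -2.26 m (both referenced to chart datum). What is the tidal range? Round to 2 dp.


Tidal range = High water - Low water
Tidal range = 2.53 - (-2.26)
Tidal range = 4.79 m

4.79


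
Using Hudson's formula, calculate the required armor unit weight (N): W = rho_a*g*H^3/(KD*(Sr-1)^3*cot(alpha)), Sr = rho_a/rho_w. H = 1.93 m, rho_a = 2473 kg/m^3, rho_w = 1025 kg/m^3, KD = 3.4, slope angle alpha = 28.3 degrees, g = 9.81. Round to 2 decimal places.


Sr = rho_a / rho_w = 2473 / 1025 = 2.412683
(Sr - 1) = 1.412683
(Sr - 1)^3 = 2.819253
cot(28.3) = 1 / tan(28.3) = 1 / 0.538445 = 1.857202
Numerator = 2473 * 9.81 * 1.93^3 = 174407.4574
Denominator = 3.4 * 2.819253 * 1.857202 = 17.802133
W = 174407.4574 / 17.802133
W = 9797.00 N

9797.00


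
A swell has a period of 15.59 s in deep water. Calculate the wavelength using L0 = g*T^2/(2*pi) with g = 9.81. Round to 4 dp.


L0 = g * T^2 / (2 * pi)
L0 = 9.81 * 15.59^2 / (2 * pi)
L0 = 9.81 * 243.0481 / 6.28319
L0 = 2384.3019 / 6.28319
L0 = 379.4734 m

379.4734


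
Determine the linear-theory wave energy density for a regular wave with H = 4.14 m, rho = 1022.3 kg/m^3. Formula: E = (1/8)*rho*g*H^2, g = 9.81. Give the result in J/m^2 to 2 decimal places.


E = (1/8) * rho * g * H^2
E = (1/8) * 1022.3 * 9.81 * 4.14^2
E = 0.125 * 1022.3 * 9.81 * 17.1396
E = 21486.12 J/m^2

21486.12


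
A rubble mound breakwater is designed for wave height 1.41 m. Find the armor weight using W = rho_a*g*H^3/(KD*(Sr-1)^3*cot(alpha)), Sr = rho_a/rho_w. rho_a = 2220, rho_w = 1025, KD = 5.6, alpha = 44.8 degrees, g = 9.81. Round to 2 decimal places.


Sr = rho_a / rho_w = 2220 / 1025 = 2.165854
(Sr - 1) = 1.165854
(Sr - 1)^3 = 1.584645
cot(44.8) = 1 / tan(44.8) = 1 / 0.993043 = 1.007006
Numerator = 2220 * 9.81 * 1.41^3 = 61049.1076
Denominator = 5.6 * 1.584645 * 1.007006 = 8.936184
W = 61049.1076 / 8.936184
W = 6831.68 N

6831.68


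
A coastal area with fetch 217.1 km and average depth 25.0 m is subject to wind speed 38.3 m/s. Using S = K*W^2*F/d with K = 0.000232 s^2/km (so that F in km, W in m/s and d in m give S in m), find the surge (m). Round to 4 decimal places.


S = K * W^2 * F / d
W^2 = 38.3^2 = 1466.89
S = 0.000232 * 1466.89 * 217.1 / 25.0
Numerator = 0.000232 * 1466.89 * 217.1 = 73.883142
S = 73.883142 / 25.0 = 2.9553 m

2.9553


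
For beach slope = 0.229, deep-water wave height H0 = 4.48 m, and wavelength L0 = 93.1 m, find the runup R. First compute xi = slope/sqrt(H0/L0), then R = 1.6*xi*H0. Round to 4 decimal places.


xi = slope / sqrt(H0/L0)
H0/L0 = 4.48/93.1 = 0.048120
sqrt(0.048120) = 0.219363
xi = 0.229 / 0.219363 = 1.043930
R = 1.6 * xi * H0 = 1.6 * 1.043930 * 4.48
R = 7.4829 m

7.4829


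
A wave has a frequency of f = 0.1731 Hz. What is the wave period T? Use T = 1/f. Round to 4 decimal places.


T = 1 / f
T = 1 / 0.1731
T = 5.7770 s

5.7770


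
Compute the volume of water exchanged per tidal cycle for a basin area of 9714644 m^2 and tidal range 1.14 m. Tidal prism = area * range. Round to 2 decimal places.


Tidal prism = Area * Tidal range
P = 9714644 * 1.14
P = 11074694.16 m^3

11074694.16


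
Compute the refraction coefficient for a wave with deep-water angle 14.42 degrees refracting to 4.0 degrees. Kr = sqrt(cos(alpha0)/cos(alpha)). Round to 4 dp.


Kr = sqrt(cos(alpha0) / cos(alpha))
cos(14.42) = 0.968496
cos(4.0) = 0.997564
Kr = sqrt(0.968496 / 0.997564)
Kr = sqrt(0.970861)
Kr = 0.9853

0.9853


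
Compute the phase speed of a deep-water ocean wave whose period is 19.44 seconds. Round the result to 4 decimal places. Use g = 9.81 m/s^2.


We use the deep-water celerity formula:
C = g * T / (2 * pi)
C = 9.81 * 19.44 / (2 * 3.14159...)
C = 190.706400 / 6.283185
C = 30.3519 m/s

30.3519


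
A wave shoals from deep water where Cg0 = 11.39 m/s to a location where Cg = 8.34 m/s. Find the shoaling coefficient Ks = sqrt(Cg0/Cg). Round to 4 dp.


Ks = sqrt(Cg0 / Cg)
Ks = sqrt(11.39 / 8.34)
Ks = sqrt(1.3657)
Ks = 1.1686

1.1686


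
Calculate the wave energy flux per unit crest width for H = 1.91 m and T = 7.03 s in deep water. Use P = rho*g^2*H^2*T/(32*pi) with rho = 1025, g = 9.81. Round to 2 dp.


P = rho * g^2 * H^2 * T / (32 * pi)
P = 1025 * 9.81^2 * 1.91^2 * 7.03 / (32 * pi)
P = 1025 * 96.2361 * 3.6481 * 7.03 / 100.53096
P = 25164.26 W/m

25164.26


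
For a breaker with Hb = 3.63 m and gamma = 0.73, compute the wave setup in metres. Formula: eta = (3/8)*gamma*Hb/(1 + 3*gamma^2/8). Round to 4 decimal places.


eta = (3/8) * gamma * Hb / (1 + 3*gamma^2/8)
Numerator = (3/8) * 0.73 * 3.63 = 0.993712
Denominator = 1 + 3*0.73^2/8 = 1 + 0.199838 = 1.199838
eta = 0.993712 / 1.199838
eta = 0.8282 m

0.8282


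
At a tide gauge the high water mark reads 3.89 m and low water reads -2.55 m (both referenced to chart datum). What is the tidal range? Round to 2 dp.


Tidal range = High water - Low water
Tidal range = 3.89 - (-2.55)
Tidal range = 6.44 m

6.44


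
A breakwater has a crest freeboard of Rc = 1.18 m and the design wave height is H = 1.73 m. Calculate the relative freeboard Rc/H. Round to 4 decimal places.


Relative freeboard = Rc / H
= 1.18 / 1.73
= 0.6821

0.6821


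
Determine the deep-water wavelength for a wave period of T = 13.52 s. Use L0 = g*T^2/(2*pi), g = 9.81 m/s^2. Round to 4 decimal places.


L0 = g * T^2 / (2 * pi)
L0 = 9.81 * 13.52^2 / (2 * pi)
L0 = 9.81 * 182.7904 / 6.28319
L0 = 1793.1738 / 6.28319
L0 = 285.3925 m

285.3925


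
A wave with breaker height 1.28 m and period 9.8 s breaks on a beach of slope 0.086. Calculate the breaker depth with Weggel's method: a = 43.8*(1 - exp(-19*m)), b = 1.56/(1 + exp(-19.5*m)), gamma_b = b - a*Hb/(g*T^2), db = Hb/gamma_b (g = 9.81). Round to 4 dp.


a = 43.8 * (1 - exp(-19 * m))
exp(-19 * 0.086) = exp(-1.6340) = 0.195147
a = 43.8 * (1 - 0.195147) = 35.252543
b = 1.56 / (1 + exp(-19.5 * m))
exp(-19.5 * 0.086) = exp(-1.6770) = 0.186934
b = 1.56 / (1 + 0.186934) = 1.314311
Hb / (g * T^2) = 1.28 / (9.81 * 9.8^2) = 1.28 / 942.1524 = 0.00135859
gamma_b = b - a * Hb/(g*T^2) = 1.314311 - 35.252543 * 0.00135859 = 1.266417
db = Hb / gamma_b = 1.28 / 1.266417
db = 1.0107 m

1.0107


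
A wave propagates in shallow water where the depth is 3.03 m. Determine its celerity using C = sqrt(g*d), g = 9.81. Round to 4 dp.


Using the shallow-water approximation:
C = sqrt(g * d) = sqrt(9.81 * 3.03)
C = sqrt(29.7243)
C = 5.4520 m/s

5.4520


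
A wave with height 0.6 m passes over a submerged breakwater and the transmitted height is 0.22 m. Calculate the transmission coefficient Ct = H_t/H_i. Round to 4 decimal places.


Ct = H_t / H_i
Ct = 0.22 / 0.6
Ct = 0.3667

0.3667


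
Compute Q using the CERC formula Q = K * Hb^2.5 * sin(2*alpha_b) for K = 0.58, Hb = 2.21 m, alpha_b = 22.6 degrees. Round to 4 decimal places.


Q = K * Hb^2.5 * sin(2 * alpha_b)
Hb^2.5 = 2.21^2.5 = 7.260737
sin(2 * 22.6) = sin(45.2) = 0.709571
Q = 0.58 * 7.260737 * 0.709571
Q = 2.9882 m^3/s

2.9882


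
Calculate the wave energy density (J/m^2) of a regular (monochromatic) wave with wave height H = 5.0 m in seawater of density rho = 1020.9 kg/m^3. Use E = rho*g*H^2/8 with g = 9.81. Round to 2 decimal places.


E = (1/8) * rho * g * H^2
E = (1/8) * 1020.9 * 9.81 * 5.0^2
E = 0.125 * 1020.9 * 9.81 * 25.0000
E = 31296.97 J/m^2

31296.97


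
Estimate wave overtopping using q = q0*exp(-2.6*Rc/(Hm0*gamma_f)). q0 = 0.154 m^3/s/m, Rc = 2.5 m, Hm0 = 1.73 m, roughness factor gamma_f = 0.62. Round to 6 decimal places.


q = q0 * exp(-2.6 * Rc / (Hm0 * gamma_f))
Exponent = -2.6 * 2.5 / (1.73 * 0.62)
= -2.6 * 2.5 / 1.0726
= -6.060041
exp(-6.060041) = 0.002334
q = 0.154 * 0.002334
q = 0.000359 m^3/s/m

0.000359


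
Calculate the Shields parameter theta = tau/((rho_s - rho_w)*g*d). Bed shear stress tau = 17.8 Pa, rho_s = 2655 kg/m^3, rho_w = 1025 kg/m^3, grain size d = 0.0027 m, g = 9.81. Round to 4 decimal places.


theta = tau / ((rho_s - rho_w) * g * d)
rho_s - rho_w = 2655 - 1025 = 1630
Denominator = 1630 * 9.81 * 0.0027 = 43.173810
theta = 17.8 / 43.173810
theta = 0.4123

0.4123


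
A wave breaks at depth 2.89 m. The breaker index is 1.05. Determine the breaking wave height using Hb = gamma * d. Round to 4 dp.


Hb = gamma * d
Hb = 1.05 * 2.89
Hb = 3.0345 m

3.0345


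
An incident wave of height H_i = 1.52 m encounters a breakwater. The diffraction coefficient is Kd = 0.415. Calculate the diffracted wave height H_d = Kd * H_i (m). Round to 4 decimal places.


H_d = Kd * H_i
H_d = 0.415 * 1.52
H_d = 0.6308 m

0.6308


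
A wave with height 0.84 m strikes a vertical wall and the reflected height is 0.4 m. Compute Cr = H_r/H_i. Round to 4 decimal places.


Cr = H_r / H_i
Cr = 0.4 / 0.84
Cr = 0.4762

0.4762


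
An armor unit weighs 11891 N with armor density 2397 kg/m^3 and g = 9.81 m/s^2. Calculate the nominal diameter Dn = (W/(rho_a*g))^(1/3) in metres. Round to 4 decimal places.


V = W / (rho_a * g)
V = 11891 / (2397 * 9.81)
V = 11891 / 23514.57
V = 0.505686 m^3
Dn = V^(1/3) = 0.505686^(1/3)
Dn = 0.7967 m

0.7967


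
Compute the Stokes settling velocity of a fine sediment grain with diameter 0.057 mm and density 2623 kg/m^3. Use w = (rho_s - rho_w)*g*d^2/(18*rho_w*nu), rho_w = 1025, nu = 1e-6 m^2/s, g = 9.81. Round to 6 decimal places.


w = (rho_s - rho_w) * g * d^2 / (18 * rho_w * nu)
d = 0.057 mm = 0.000057 m
rho_s - rho_w = 2623 - 1025 = 1598
Numerator = 1598 * 9.81 * (0.000057)^2 = 0.000050932559
Denominator = 18 * 1025 * 1e-6 = 0.018450
w = 0.002761 m/s

0.002761
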